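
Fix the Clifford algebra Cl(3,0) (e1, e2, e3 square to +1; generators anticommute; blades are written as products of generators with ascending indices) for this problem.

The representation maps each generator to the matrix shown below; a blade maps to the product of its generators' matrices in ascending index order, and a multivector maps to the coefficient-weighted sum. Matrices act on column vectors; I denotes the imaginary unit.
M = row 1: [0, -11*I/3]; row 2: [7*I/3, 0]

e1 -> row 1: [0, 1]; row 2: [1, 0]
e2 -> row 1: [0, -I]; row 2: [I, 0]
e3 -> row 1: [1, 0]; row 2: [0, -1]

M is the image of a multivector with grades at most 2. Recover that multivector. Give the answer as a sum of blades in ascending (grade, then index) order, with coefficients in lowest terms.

Method: 1, rho(e1), rho(e2), rho(e3) form a trace-orthogonal basis of the 2x2 complex matrices (tr(X Y) = 2 if X = Y, else 0), so M = m0*1 + m1*rho(e1) + m2*rho(e2) + m3*rho(e3) with m0 = tr(M)/2 = 0, m1 = tr(M rho(e1))/2 = -2*I/3, m2 = tr(M rho(e2))/2 = 3, m3 = tr(M rho(e3))/2 = 0.
Multiplying table entries, the bivector images are rho(e1 e2) = I*rho(e3), rho(e1 e3) = -I*rho(e2), rho(e2 e3) = I*rho(e1); with real blade coefficients the real parts of m0..m3 are the coefficients of 1, e1, e2, e3 and the imaginary parts give the bivectors (e2 e3: Im m1, e1 e3: -Im m2, e1 e2: Im m3).
Answer: 3*e2 - 2/3*e2 e3


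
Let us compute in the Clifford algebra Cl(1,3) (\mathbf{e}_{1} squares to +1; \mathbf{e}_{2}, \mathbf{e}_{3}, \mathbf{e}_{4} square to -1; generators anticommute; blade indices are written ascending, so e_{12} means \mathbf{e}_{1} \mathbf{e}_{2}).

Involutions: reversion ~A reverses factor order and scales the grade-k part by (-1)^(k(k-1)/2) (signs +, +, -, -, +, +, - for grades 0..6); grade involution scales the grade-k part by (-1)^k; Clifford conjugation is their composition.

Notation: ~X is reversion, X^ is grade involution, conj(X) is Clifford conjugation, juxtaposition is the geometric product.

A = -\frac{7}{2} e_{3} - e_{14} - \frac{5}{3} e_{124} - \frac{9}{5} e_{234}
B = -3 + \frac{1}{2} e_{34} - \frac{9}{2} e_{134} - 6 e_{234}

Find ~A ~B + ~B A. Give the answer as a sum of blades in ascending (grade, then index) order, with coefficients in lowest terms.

first term: \frac{54}{5} + \frac{9}{10} e_{2} + 6 e_{3} - \frac{7}{4} e_{4} + \frac{81}{10} e_{12} + \frac{19}{2} e_{13} - \frac{75}{4} e_{14} + \frac{15}{2} e_{23} - 21 e_{24} - \frac{41}{6} e_{123} - 5 e_{124} - \frac{27}{5} e_{234}
second term: -\frac{54}{5} - \frac{9}{10} e_{2} + 15 e_{3} + \frac{7}{4} e_{4} + \frac{81}{10} e_{12} + \frac{19}{2} e_{13} - \frac{51}{4} e_{14} + \frac{15}{2} e_{23} - 21 e_{24} - \frac{41}{6} e_{123} + 5 e_{124} + \frac{27}{5} e_{234}
Answer: 21 e_{3} + \frac{81}{5} e_{12} + 19 e_{13} - \frac{63}{2} e_{14} + 15 e_{23} - 42 e_{24} - \frac{41}{3} e_{123}


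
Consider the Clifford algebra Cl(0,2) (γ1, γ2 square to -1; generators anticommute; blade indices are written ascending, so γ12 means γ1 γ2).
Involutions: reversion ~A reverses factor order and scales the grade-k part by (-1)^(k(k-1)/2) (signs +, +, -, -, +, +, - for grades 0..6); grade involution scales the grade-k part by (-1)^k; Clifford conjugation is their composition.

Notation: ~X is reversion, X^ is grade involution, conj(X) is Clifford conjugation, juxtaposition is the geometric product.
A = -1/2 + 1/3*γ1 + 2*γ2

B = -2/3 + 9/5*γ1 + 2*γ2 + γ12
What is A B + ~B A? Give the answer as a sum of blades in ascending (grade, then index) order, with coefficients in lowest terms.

first term: -64/15 + 79/90*γ1 - 8/3*γ2 - 103/30*γ12
second term: -64/15 + 79/90*γ1 - 8/3*γ2 + 103/30*γ12
Answer: -128/15 + 79/45*γ1 - 16/3*γ2


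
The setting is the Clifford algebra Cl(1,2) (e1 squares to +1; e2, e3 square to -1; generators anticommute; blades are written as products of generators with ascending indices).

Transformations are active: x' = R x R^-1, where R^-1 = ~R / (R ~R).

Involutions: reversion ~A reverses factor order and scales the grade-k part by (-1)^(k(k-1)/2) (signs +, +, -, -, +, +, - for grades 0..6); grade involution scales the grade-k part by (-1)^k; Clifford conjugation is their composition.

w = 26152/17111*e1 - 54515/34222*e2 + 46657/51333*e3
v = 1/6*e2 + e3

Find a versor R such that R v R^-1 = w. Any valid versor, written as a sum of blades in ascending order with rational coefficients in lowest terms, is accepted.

A norm check does it: q(v) = q(w) = -37/36, hence R = v + w = 26152/17111*e1 - 73217/51333*e2 + 97990/51333*e3 realises the map — parallel part kept, (v - w)/2 negated, v carried to w.
Answer: 26152/17111*e1 - 73217/51333*e2 + 97990/51333*e3


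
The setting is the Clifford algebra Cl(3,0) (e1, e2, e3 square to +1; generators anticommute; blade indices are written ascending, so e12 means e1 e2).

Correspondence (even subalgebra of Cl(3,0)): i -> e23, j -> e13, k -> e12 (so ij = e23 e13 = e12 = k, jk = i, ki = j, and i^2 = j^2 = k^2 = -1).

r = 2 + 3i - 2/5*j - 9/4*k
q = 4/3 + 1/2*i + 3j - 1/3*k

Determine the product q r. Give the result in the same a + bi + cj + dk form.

In blades: q = 4/3 - 1/3*e12 + 3*e13 + 1/2*e23, r = 2 - 9/4*e12 - 2/5*e13 + 3*e23.
Distribute q over r term by term (generator squares from the signature, products reordered to ascending indices): (4/3)*r = 8/3 - 3*e12 - 8/15*e13 + 4*e23; (-1/3*e12)*r = -3/4 - 2/3*e12 - e13 - 2/15*e23; (3*e13)*r = 6/5 - 9*e12 + 6*e13 - 27/4*e23; (1/2*e23)*r = -3/2 - 1/5*e12 + 9/8*e13 + e23.
Sum: 97/60 - 193/15*e12 + 671/120*e13 - 113/60*e23; translating back through the correspondence:
Answer: 97/60 - 113/60*i + 671/120*j - 193/15*k


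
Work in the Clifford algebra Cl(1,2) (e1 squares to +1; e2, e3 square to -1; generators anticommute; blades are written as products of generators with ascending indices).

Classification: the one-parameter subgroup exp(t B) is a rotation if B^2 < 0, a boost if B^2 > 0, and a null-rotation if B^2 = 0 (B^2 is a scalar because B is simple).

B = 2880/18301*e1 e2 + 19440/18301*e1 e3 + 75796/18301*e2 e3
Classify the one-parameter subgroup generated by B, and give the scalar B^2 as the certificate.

B^2 term by term: the squares give (2880/18301)^2*(e1 e2)^2 + (19440/18301)^2*(e1 e3)^2 + (75796/18301)^2*(e2 e3)^2 = 8294400/334926601*(+1) + 377913600/334926601*(+1) + 5745033616/334926601*(-1) = -16 (each basis 2-blade squares to minus the product of its generators' squares); cross terms between blades sharing an index anticommute and cancel. So B^2 = -16.
Answer: rotation, certificate B^2 = -16. One invariant decides it: the square -16 survives every conjugation, and its sign is exactly the classification.


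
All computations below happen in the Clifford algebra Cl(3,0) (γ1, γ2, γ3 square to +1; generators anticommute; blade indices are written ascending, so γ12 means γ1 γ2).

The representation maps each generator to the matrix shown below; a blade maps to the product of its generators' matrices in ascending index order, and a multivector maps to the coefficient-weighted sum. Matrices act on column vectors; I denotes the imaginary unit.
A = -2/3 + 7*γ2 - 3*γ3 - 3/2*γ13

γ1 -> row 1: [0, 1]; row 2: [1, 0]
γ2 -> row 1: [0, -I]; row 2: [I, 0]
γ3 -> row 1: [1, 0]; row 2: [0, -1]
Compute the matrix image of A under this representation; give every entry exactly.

Bivector images (products of the table entries): rho(γ13) = rho(γ1)rho(γ3) = row 1: [0, -1]; row 2: [1, 0].
M = (-2/3)*1 + (7)*rho(γ2) + (-3)*rho(γ3) + (-3/2)*rho(γ13), summed entrywise (1 is the identity matrix):
Answer: row 1: [-11/3, 3/2 - 7*I]; row 2: [-3/2 + 7*I, 7/3]


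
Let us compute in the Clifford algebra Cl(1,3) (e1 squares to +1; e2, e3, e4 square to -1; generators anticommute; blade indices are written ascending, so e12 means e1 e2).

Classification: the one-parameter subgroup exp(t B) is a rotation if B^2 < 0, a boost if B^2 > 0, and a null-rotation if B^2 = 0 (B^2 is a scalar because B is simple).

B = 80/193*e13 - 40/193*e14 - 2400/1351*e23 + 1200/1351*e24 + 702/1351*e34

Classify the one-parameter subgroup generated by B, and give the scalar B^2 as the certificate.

B^2 term by term: the squares give (80/193)^2*(e13)^2 + (-40/193)^2*(e14)^2 + (-2400/1351)^2*(e23)^2 + (1200/1351)^2*(e24)^2 + (702/1351)^2*(e34)^2 = 6400/37249*(+1) + 1600/37249*(+1) + 5760000/1825201*(-1) + 1440000/1825201*(-1) + 492804/1825201*(-1) = -4 (each basis 2-blade squares to minus the product of its generators' squares); cross terms between blades sharing an index anticommute and cancel; the commuting (index-disjoint) pairs give grade-4 terms 2*c*c'*(blade product), which cancel blade by blade — e1234: -192000/260743 + 192000/260743 = 0 — confirming B is simple. So B^2 = -4.
Answer: rotation, certificate B^2 = -4. The scalar -4 is the complete invariant here: its sign names the subgroup type.


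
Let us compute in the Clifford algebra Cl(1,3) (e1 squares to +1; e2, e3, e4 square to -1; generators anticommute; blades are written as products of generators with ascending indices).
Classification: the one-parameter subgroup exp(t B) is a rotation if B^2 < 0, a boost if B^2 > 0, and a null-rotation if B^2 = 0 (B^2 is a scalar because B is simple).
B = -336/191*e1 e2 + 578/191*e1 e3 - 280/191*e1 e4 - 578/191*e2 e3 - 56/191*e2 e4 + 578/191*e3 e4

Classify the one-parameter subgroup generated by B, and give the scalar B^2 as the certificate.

B^2 term by term: the squares give (-336/191)^2*(e1 e2)^2 + (578/191)^2*(e1 e3)^2 + (-280/191)^2*(e1 e4)^2 + (-578/191)^2*(e2 e3)^2 + (-56/191)^2*(e2 e4)^2 + (578/191)^2*(e3 e4)^2 = 112896/36481*(+1) + 334084/36481*(+1) + 78400/36481*(+1) + 334084/36481*(-1) + 3136/36481*(-1) + 334084/36481*(-1) = -4 (each basis 2-blade squares to minus the product of its generators' squares); cross terms between blades sharing an index anticommute and cancel; the commuting (index-disjoint) pairs give grade-4 terms 2*c*c'*(blade product), which cancel blade by blade — e1 e2 e3 e4: -388416/36481 + 64736/36481 + 323680/36481 = 0 — confirming B is simple. So B^2 = -4.
Answer: rotation, certificate B^2 = -4. The scalar -4 is the complete invariant here: its sign names the subgroup type.


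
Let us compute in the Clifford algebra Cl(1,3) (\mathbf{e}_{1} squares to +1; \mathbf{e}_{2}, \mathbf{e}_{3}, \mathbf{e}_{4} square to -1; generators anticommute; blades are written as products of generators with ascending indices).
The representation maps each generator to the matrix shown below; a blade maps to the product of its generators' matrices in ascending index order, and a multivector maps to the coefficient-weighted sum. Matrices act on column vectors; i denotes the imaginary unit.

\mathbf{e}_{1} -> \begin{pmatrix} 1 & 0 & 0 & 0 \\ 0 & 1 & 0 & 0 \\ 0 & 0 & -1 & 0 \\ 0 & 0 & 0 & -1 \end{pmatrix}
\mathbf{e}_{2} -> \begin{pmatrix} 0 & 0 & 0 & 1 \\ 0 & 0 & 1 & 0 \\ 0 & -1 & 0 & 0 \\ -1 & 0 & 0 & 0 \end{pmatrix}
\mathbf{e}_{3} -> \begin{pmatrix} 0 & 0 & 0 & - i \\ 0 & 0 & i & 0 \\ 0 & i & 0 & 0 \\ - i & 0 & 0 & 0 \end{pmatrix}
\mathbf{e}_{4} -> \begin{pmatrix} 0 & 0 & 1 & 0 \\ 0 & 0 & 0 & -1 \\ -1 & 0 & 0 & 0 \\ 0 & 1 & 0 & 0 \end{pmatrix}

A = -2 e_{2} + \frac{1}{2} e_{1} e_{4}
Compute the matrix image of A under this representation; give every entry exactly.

Bivector images (products of the table entries): rho(e_{1} e_{4}) = rho(\mathbf{e}_{1})rho(\mathbf{e}_{4}) = \begin{pmatrix} 0 & 0 & 1 & 0 \\ 0 & 0 & 0 & -1 \\ 1 & 0 & 0 & 0 \\ 0 & -1 & 0 & 0 \end{pmatrix}.
M = (-2)*rho(e_{2}) + (\frac{1}{2})*rho(e_{1} e_{4}), summed entrywise:
Answer: \begin{pmatrix} 0 & 0 & \frac{1}{2} & -2 \\ 0 & 0 & -2 & - \frac{1}{2} \\ \frac{1}{2} & 2 & 0 & 0 \\ 2 & - \frac{1}{2} & 0 & 0 \end{pmatrix}


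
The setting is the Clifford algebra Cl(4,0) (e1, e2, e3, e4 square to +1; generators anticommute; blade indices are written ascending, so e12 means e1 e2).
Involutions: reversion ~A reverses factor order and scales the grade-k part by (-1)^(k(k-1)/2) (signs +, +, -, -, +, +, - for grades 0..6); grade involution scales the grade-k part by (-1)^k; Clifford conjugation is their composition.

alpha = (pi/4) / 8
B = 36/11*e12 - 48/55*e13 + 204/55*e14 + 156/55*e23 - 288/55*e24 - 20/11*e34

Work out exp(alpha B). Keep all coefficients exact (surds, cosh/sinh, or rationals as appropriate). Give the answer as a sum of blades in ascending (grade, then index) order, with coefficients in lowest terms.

B^2 term by term: the squares give (36/11)^2*(e12)^2 + (-48/55)^2*(e13)^2 + (204/55)^2*(e14)^2 + (156/55)^2*(e23)^2 + (-288/55)^2*(e24)^2 + (-20/11)^2*(e34)^2 = 1296/121*(-1) + 2304/3025*(-1) + 41616/3025*(-1) + 24336/3025*(-1) + 82944/3025*(-1) + 400/121*(-1) = -64 (each basis 2-blade squares to minus the product of its generators' squares); cross terms between blades sharing an index anticommute and cancel; the commuting (index-disjoint) pairs give grade-4 terms 2*c*c'*(blade product), which cancel blade by blade — e1234: -1440/121 - 27648/3025 + 63648/3025 = 0 — confirming B is simple. So B^2 = -64.
B^2 = -64 — the negative square puts this in the circular regime; l = 8, alpha*l = pi/4, so exp(alpha B) = cos(pi/4) + (sin(pi/4)/8)*B = sqrt(2)/2 + (sqrt(2)/16)*B.
Answer: sqrt(2)/2 + 9*sqrt(2)/44*e12 - 3*sqrt(2)/55*e13 + 51*sqrt(2)/220*e14 + 39*sqrt(2)/220*e23 - 18*sqrt(2)/55*e24 - 5*sqrt(2)/44*e34


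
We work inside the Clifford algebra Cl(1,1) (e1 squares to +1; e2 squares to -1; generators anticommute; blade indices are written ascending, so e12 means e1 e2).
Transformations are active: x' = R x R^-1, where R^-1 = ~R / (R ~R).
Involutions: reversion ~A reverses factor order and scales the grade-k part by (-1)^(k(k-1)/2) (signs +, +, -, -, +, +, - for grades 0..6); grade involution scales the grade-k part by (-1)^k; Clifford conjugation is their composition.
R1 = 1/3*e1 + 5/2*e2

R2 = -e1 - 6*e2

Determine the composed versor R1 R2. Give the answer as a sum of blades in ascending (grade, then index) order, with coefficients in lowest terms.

Distribute over the terms of R1 (each basis-blade product reordered to ascending indices, repeated generators contracted through their squares):
(1/3*e1) R2 = -1/3 - 2*e12
(5/2*e2) R2 = 15 + 5/2*e12
Summing the partial products and collecting blades:
Answer: 44/3 + 1/2*e12


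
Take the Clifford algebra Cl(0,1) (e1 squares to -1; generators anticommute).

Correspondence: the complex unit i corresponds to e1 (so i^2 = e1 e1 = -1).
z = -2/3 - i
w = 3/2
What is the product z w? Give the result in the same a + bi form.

In blades: z = -2/3 - e1, w = 3/2.
Distribute z over w term by term (generator squares from the signature, products reordered to ascending indices): (-2/3)*w = -1; (-e1)*w = -3/2*e1.
Sum: -1 - 3/2*e1; translating back through the correspondence:
Answer: -1 - 3/2*i


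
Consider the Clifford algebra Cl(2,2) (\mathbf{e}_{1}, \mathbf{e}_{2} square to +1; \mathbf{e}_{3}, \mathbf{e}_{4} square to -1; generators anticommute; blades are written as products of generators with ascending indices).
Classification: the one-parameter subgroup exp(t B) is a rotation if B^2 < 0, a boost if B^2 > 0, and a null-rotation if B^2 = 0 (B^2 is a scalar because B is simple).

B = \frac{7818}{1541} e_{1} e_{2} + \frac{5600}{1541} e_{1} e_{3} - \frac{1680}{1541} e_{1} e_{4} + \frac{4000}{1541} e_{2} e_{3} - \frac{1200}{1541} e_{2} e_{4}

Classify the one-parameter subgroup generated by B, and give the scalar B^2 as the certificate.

B^2 term by term: the squares give (\frac{7818}{1541})^2*(e_{1} e_{2})^2 + (\frac{5600}{1541})^2*(e_{1} e_{3})^2 + (-\frac{1680}{1541})^2*(e_{1} e_{4})^2 + (\frac{4000}{1541})^2*(e_{2} e_{3})^2 + (-\frac{1200}{1541})^2*(e_{2} e_{4})^2 = \frac{61121124}{2374681}*(-1) + \frac{31360000}{2374681}*(+1) + \frac{2822400}{2374681}*(+1) + \frac{16000000}{2374681}*(+1) + \frac{1440000}{2374681}*(+1) = -4 (each basis 2-blade squares to minus the product of its generators' squares); cross terms between blades sharing an index anticommute and cancel; the commuting (index-disjoint) pairs give grade-4 terms 2*c*c'*(blade product), which cancel blade by blade — e_{1} e_{2} e_{3} e_{4}: \frac{13440000}{2374681} - \frac{13440000}{2374681} = 0 — confirming B is simple. So B^2 = -4.
Answer: rotation, certificate B^2 = -4. The scalar -4 is the complete invariant here: its sign names the subgroup type.


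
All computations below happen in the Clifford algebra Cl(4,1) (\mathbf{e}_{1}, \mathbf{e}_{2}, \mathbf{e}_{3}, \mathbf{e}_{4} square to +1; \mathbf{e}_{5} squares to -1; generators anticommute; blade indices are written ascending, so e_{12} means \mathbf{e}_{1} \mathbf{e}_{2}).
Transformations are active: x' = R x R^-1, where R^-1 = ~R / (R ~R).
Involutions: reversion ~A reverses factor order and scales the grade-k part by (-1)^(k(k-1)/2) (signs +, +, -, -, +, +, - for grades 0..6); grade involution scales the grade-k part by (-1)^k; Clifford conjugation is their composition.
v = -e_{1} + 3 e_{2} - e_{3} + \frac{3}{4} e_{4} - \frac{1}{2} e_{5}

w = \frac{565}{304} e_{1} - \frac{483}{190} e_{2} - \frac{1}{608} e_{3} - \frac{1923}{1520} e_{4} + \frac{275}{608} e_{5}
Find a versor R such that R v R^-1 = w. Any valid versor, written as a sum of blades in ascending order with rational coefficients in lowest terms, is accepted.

Reasoning: v^2 = w^2 = \frac{181}{16} since conjugation preserves the quadratic form; R = v + w = \frac{261}{304} e_{1} + \frac{87}{190} e_{2} - \frac{609}{608} e_{3} - \frac{783}{1520} e_{4} - \frac{29}{608} e_{5} is then valid when invertible, keeping its own part and reversing (v - w)/2.
Answer: \frac{261}{304} e_{1} + \frac{87}{190} e_{2} - \frac{609}{608} e_{3} - \frac{783}{1520} e_{4} - \frac{29}{608} e_{5}


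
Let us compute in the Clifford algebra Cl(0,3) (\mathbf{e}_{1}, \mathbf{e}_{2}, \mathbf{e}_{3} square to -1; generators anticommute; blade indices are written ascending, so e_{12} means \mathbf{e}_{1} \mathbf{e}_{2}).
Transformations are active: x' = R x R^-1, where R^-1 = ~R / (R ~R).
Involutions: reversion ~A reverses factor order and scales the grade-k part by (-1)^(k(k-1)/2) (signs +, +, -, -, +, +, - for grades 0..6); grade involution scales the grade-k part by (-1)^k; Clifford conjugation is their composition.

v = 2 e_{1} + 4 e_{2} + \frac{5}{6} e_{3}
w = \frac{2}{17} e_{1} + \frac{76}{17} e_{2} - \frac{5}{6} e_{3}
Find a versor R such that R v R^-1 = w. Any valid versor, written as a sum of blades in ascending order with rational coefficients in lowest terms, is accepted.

Since q(v) = q(w) = -\frac{745}{36}, the sum R = v + w = \frac{36}{17} e_{1} + \frac{144}{17} e_{2} does the job whenever invertible.
Answer: \frac{36}{17} e_{1} + \frac{144}{17} e_{2}


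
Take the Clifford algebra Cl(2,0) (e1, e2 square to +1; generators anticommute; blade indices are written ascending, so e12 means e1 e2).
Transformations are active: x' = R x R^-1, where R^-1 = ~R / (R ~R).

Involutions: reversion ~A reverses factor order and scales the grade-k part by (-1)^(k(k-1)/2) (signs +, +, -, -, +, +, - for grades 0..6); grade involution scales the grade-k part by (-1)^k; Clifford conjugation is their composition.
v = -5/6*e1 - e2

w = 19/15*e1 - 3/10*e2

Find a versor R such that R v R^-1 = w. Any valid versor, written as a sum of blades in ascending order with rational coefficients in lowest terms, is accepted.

R = v + w = 13/30*e1 - 13/10*e2 works: the equal norms (61/36) guarantee its sandwich swaps v into w.
Answer: 13/30*e1 - 13/10*e2


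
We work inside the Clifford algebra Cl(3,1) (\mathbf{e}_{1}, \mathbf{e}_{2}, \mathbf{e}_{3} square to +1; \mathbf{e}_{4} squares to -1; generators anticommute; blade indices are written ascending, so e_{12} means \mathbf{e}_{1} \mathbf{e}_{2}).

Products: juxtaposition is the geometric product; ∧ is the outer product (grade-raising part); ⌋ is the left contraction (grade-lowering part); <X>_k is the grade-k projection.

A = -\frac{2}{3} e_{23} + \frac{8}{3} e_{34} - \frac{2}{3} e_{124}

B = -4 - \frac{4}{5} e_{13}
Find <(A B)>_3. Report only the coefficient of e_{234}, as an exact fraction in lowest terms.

step 1: \frac{8}{15} e_{12} + \frac{32}{15} e_{14} + \frac{8}{3} e_{23} - \frac{32}{3} e_{34} + \frac{8}{3} e_{124} - \frac{8}{15} e_{234}
step 2: \frac{8}{3} e_{124} - \frac{8}{15} e_{234}
Answer: -\frac{8}{15}


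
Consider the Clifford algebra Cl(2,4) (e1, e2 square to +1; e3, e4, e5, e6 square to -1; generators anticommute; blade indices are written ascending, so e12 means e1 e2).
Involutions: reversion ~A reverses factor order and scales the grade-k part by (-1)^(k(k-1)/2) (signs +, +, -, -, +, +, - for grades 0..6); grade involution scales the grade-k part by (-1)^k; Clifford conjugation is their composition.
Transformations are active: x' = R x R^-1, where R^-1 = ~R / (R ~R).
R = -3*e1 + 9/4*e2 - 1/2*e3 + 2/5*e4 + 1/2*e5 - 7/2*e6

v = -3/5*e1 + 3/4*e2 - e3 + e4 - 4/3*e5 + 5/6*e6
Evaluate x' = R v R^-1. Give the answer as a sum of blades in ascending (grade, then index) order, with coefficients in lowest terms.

~R = -3*e1 + 9/4*e2 - 1/2*e3 + 2/5*e4 + 1/2*e5 - 7/2*e6, and R ~R = 461/400, so R^-1 = ~R / (461/400).
R v = 1481/240 - 9/10*e12 + 27/10*e13 - 69/25*e14 + 43/10*e15 - 23/5*e16 - 15/8*e23 + 39/20*e24 - 27/8*e25 + 9/2*e26 - 1/10*e34 + 7/6*e35 - 47/12*e36 - 31/30*e45 + 23/6*e46 - 17/4*e56
Answer: -72667/2305*e1 + 43047/1844*e2 - 6022/1383*e3 + 4541/1383*e4 + 3083/461*e5 - 35325/922*e6


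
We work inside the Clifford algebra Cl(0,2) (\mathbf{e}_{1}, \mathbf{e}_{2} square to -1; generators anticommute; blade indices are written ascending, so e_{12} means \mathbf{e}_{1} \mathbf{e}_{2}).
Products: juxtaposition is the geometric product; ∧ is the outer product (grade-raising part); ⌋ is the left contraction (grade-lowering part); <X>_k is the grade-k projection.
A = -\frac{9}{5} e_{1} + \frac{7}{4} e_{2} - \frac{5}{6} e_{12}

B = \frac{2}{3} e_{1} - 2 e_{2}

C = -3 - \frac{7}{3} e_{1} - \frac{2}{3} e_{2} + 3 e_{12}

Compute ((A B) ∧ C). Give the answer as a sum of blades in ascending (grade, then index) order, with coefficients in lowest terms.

step 1: \frac{47}{10} - \frac{5}{3} e_{1} - \frac{5}{9} e_{2} + \frac{73}{30} e_{12}
step 2: -\frac{141}{10} - \frac{179}{30} e_{1} - \frac{22}{15} e_{2} + \frac{893}{135} e_{12}
Answer: -\frac{141}{10} - \frac{179}{30} e_{1} - \frac{22}{15} e_{2} + \frac{893}{135} e_{12}


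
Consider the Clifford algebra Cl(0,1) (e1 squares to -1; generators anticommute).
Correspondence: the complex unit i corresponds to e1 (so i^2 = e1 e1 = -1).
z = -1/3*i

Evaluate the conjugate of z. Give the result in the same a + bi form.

In blades: z = -1/3*e1.
Conjugation here is Clifford conjugation: the scalar is fixed and the grade-1 and grade-2 blades all flip sign, giving 1/3*e1; translating back:
Answer: 1/3*i


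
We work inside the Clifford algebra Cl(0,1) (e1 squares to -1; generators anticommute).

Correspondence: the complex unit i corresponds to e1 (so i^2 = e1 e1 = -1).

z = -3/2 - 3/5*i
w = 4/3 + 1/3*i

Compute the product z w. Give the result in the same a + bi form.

In blades: z = -3/2 - 3/5*e1, w = 4/3 + 1/3*e1.
Distribute z over w term by term (generator squares from the signature, products reordered to ascending indices): (-3/2)*w = -2 - 1/2*e1; (-3/5*e1)*w = 1/5 - 4/5*e1.
Sum: -9/5 - 13/10*e1; translating back through the correspondence:
Answer: -9/5 - 13/10*i


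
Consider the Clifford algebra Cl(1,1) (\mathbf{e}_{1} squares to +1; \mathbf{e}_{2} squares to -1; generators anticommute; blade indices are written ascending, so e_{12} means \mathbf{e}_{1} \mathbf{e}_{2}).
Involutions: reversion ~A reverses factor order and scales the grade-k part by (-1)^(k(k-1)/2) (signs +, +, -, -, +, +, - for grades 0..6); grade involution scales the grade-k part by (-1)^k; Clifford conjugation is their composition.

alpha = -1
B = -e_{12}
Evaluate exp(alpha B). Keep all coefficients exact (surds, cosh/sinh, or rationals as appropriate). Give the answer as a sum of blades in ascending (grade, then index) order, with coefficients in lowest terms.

B^2 = (-1)^2*(e_{12})^2 = 1*(+1) = 1 (a basis 2-blade squares to minus the product of its generators' squares).
B^2 = 1 — the positive square puts this in the hyperbolic regime; l = 1, alpha*l = -1, so exp(alpha B) = cosh(-1) + (sinh(-1)/1)*B = \cosh{\left(1 \right)} + (- \sinh{\left(1 \right)})*B.
Answer: \cosh{\left(1 \right)} + \sinh{\left(1 \right)} e_{12}


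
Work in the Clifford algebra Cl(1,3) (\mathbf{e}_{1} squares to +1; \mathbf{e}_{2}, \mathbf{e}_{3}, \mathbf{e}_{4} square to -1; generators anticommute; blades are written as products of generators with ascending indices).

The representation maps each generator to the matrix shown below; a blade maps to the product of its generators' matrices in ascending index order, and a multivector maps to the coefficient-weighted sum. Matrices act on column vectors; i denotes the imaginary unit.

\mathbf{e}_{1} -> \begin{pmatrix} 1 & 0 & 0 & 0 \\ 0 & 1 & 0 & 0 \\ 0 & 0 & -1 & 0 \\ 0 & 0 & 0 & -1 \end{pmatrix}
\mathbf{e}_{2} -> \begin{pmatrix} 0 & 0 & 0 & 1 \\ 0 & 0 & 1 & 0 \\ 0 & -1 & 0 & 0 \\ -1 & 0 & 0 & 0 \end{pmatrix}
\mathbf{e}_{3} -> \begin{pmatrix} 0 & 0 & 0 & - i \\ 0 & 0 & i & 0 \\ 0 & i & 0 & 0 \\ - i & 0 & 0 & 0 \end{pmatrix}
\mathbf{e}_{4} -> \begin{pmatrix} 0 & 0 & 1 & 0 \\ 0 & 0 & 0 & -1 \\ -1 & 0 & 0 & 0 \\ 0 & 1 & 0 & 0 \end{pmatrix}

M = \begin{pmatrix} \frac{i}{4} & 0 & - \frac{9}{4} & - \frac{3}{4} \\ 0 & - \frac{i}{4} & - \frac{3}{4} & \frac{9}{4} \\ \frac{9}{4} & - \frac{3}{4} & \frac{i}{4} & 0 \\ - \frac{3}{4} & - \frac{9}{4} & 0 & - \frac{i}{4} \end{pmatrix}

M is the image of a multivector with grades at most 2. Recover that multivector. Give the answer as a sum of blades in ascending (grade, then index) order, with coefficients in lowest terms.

Method: the blade images are trace-orthogonal — tr(rho(e_A) rho(e_B)^-1) = 4 if A = B and 0 otherwise — and rho(e_A)^-1 = (e_A)^2 * rho(e_A) with (e_A)^2 = +1 or -1, so the coefficient of e_A in the preimage is (e_A)^2 * tr(M rho(e_A))/4.
Nonzero projections over blades of grade <= 2: e_{4}: (e_{4})^2 = -1, tr(M rho(e_{4})) = 9, coefficient -\frac{9}{4}; e_{1} e_{2}: (e_{1} e_{2})^2 = +1, tr(M rho(e_{1} e_{2})) = -3, coefficient -\frac{3}{4}; e_{2} e_{3}: (e_{2} e_{3})^2 = -1, tr(M rho(e_{2} e_{3})) = 1, coefficient -\frac{1}{4}. Every other blade of grade <= 2 projects to 0.
Answer: -\frac{9}{4} e_{4} - \frac{3}{4} e_{1} e_{2} - \frac{1}{4} e_{2} e_{3}


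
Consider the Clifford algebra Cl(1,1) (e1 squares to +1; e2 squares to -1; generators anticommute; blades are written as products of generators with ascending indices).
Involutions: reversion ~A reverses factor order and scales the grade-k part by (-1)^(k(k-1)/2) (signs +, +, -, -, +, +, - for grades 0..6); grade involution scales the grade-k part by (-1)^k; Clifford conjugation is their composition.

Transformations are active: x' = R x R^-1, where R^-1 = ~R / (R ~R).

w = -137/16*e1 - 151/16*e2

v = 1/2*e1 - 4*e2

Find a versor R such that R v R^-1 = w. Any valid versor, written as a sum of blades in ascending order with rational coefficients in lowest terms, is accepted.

Why this works: both vectors square to -63/4, so q(v) = q(w) and R = v + w = -129/16*e1 - 215/16*e2 carries v to w — its own direction survives, the complement (v - w)/2 flips.
Answer: -129/16*e1 - 215/16*e2


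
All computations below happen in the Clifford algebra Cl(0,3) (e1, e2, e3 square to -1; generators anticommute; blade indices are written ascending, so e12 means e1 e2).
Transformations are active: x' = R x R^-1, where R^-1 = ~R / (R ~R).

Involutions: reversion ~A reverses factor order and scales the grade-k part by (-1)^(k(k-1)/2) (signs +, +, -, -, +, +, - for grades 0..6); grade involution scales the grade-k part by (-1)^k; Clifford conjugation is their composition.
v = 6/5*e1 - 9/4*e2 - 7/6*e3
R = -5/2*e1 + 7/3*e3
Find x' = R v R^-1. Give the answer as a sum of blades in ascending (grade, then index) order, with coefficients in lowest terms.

~R = -5/2*e1 + 7/3*e3, and R ~R = -421/36, so R^-1 = ~R / (-421/36).
R v = 103/18 + 45/8*e12 + 7/60*e13 + 21/4*e23
Answer: 2624/2105*e1 + 9/4*e2 - 2821/2526*e3


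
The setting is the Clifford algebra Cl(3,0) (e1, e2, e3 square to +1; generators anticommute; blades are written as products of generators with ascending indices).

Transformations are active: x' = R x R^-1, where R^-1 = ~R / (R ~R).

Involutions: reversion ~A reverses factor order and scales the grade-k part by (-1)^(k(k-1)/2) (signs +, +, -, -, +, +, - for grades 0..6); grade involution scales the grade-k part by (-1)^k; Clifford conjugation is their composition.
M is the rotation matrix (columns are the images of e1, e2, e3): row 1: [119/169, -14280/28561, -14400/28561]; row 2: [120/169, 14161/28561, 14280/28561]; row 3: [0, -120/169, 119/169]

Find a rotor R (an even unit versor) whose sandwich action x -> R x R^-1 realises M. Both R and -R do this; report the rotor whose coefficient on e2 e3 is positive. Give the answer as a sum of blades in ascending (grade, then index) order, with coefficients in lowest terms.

Method: write R = a + b12*e1 e2 + b13*e1 e3 + b23*e2 e3 with a^2 + b12^2 + b13^2 + b23^2 = 1 (so R^-1 = ~R). Expanding the columns R e_j ~R gives tr M = 4a^2 - 1 and, from the antisymmetric part, M21 - M12 = -4a*b12, M13 - M31 = 4a*b13, M32 - M23 = -4a*b23.
Here tr M = 54383/28561, so a^2 = (1 + tr M)/4 = 20736/28561 and a = ±144/169. Taking a = 144/169: M21 - M12 = 34560/28561, M13 - M31 = -14400/28561, M32 - M23 = -34560/28561, giving b12 = -60/169, b13 = -25/169, b23 = 60/169, i.e. R = 144/169 - 60/169*e1 e2 - 25/169*e1 e3 + 60/169*e2 e3.
Its e2 e3 coefficient is already positive.
Answer: 144/169 - 60/169*e1 e2 - 25/169*e1 e3 + 60/169*e2 e3. Sheet selection: the two-to-one cover makes ±R indistinguishable at the matrix level (trace 54383/28561), so uniqueness comes from the required sign on e2 e3.


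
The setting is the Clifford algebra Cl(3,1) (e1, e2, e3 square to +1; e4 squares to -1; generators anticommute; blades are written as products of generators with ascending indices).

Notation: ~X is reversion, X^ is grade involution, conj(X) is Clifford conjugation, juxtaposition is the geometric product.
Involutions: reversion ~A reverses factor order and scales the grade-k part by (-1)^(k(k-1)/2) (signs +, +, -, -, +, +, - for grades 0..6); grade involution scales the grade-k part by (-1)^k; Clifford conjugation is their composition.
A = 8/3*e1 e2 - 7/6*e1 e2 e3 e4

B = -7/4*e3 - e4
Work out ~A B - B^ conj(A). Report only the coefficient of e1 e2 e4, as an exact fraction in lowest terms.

first term: 7/2*e1 e2 e3 + 5/8*e1 e2 e4
second term: -35/6*e1 e2 e3 - 113/24*e1 e2 e4
Answer: 16/3


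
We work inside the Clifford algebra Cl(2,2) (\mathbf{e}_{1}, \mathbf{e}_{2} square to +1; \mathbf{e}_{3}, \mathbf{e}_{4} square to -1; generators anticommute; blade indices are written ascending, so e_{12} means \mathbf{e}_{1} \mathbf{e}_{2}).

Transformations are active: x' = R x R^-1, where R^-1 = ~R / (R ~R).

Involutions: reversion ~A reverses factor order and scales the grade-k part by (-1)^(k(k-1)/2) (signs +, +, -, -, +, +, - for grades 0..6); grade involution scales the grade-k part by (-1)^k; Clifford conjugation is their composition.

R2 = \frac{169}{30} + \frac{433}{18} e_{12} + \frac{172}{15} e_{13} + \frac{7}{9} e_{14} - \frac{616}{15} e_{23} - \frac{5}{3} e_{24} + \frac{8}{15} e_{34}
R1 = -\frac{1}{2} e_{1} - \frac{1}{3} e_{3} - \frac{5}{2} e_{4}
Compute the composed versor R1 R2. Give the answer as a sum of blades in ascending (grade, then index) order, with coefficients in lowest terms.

Distribute over the terms of R1 (each basis-blade product reordered to ascending indices, repeated generators contracted through their squares):
(-\frac{1}{2} e_{1}) R2 = -\frac{169}{60} e_{1} - \frac{433}{36} e_{2} - \frac{86}{15} e_{3} - \frac{7}{18} e_{4} + \frac{308}{15} e_{123} + \frac{5}{6} e_{124} - \frac{4}{15} e_{134}
(-\frac{1}{3} e_{3}) R2 = -\frac{172}{45} e_{1} + \frac{616}{45} e_{2} - \frac{169}{90} e_{3} + \frac{8}{45} e_{4} - \frac{433}{54} e_{123} + \frac{7}{27} e_{134} - \frac{5}{9} e_{234}
(-\frac{5}{2} e_{4}) R2 = -\frac{35}{18} e_{1} + \frac{25}{6} e_{2} - \frac{4}{3} e_{3} - \frac{169}{12} e_{4} - \frac{2165}{36} e_{124} - \frac{86}{3} e_{134} + \frac{308}{3} e_{234}
Summing the partial products and collecting blades:
Answer: -\frac{103}{12} e_{1} + \frac{1049}{180} e_{2} - \frac{161}{18} e_{3} - \frac{2573}{180} e_{4} + \frac{3379}{270} e_{123} - \frac{2135}{36} e_{124} - \frac{3871}{135} e_{134} + \frac{919}{9} e_{234}


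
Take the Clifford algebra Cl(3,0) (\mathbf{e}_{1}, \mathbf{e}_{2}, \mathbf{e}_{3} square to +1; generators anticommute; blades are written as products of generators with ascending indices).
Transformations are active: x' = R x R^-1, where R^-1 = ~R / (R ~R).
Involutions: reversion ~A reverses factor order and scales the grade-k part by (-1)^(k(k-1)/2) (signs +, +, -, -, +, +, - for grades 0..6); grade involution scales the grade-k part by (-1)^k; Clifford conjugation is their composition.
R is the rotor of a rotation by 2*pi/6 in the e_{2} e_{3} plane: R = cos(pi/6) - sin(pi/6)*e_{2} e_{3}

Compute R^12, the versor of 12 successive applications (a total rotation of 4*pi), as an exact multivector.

Because a rotor carries half the rotation angle, composing 12 copies of this e_{2} e_{3}-plane rotor multiplies the phase: 12*(pi/6) = 2 \pi, hence R^12 = cos(2 \pi) - sin(2 \pi)*e_{2} e_{3}.
cos(2 \pi) = 1 and sin(2 \pi) = 0, so R^12 = 1. The total rotation 4*pi is 2 full turns, so every vector returns to itself, yet the rotor is +1, back on the identity sheet (an even number of 2*pi turns).
Answer: 1


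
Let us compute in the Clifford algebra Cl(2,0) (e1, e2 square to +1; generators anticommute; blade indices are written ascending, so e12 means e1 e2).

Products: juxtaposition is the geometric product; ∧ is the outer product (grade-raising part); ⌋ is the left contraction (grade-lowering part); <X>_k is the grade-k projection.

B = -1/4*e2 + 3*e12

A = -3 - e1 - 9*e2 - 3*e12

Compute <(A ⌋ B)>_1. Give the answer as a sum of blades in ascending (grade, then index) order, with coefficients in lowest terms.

step 1: 45/4 + 27*e1 - 9/4*e2 - 9*e12
step 2: 27*e1 - 9/4*e2
Answer: 27*e1 - 9/4*e2


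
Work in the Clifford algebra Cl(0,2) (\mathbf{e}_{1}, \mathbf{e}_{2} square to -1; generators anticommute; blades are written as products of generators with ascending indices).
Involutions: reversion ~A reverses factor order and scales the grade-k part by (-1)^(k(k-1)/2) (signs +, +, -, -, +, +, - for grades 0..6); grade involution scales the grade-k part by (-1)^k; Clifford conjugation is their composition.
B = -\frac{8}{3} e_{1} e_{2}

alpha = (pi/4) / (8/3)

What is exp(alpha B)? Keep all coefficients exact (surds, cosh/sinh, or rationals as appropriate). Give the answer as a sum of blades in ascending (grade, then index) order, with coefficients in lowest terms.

B^2 = (-\frac{8}{3})^2*(e_{1} e_{2})^2 = \frac{64}{9}*(-1) = -\frac{64}{9} (a basis 2-blade squares to minus the product of its generators' squares).
B^2 = -\frac{64}{9} — a negative square means the series sums to a rotation: l = \frac{8}{3}, alpha*l = \frac{\pi}{4}, so exp(alpha B) = cos(\frac{\pi}{4}) + (sin(\frac{\pi}{4})/(\frac{8}{3}))*B = \frac{\sqrt{2}}{2} + (\frac{3 \sqrt{2}}{16})*B.
Answer: \frac{\sqrt{2}}{2} - \frac{\sqrt{2}}{2} e_{1} e_{2}


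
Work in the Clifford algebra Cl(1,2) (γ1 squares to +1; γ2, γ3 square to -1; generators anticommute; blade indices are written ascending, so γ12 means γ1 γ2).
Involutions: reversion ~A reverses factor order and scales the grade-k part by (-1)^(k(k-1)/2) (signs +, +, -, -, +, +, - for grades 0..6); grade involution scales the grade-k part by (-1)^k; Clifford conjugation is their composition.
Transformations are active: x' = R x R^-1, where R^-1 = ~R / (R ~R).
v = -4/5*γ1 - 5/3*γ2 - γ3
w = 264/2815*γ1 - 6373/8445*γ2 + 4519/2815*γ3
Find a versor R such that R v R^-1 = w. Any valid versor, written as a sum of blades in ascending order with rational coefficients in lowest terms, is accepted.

The midline construction: v and w both square to -706/225, so reflecting in their sum -1988/2815*γ1 - 6816/2815*γ2 + 1704/2815*γ3 exchanges them.
Answer: -1988/2815*γ1 - 6816/2815*γ2 + 1704/2815*γ3


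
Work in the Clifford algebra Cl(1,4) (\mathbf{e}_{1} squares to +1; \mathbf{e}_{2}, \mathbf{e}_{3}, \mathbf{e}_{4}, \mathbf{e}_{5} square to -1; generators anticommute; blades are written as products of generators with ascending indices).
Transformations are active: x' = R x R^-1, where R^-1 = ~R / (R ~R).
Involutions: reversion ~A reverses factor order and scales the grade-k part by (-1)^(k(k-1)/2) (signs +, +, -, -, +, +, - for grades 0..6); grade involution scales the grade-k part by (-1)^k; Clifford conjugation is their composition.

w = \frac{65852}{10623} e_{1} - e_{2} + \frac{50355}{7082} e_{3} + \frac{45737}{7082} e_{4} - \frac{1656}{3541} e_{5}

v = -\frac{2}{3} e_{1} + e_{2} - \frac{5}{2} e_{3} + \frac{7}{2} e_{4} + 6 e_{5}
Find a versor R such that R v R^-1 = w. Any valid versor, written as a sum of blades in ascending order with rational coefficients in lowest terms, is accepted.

Take R = v + w = \frac{19590}{3541} e_{1} + \frac{16325}{3541} e_{3} + \frac{35262}{3541} e_{4} + \frac{19590}{3541} e_{5}. Because q(v) = q(w) = -\frac{991}{18}, conjugation by R sends v exactly to w.
Answer: \frac{19590}{3541} e_{1} + \frac{16325}{3541} e_{3} + \frac{35262}{3541} e_{4} + \frac{19590}{3541} e_{5}


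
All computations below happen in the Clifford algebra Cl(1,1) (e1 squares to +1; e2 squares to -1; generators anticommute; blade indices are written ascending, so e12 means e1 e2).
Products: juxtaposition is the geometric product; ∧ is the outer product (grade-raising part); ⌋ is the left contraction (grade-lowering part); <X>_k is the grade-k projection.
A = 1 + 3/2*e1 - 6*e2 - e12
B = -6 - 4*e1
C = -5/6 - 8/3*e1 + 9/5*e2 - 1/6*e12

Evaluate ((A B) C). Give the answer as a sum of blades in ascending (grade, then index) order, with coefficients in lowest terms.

step 1: -12 - 13*e1 + 32*e2 - 18*e12
step 2: -149/15 + 699/10*e1 - 941/10*e2 + 1184/15*e12
Answer: -149/15 + 699/10*e1 - 941/10*e2 + 1184/15*e12


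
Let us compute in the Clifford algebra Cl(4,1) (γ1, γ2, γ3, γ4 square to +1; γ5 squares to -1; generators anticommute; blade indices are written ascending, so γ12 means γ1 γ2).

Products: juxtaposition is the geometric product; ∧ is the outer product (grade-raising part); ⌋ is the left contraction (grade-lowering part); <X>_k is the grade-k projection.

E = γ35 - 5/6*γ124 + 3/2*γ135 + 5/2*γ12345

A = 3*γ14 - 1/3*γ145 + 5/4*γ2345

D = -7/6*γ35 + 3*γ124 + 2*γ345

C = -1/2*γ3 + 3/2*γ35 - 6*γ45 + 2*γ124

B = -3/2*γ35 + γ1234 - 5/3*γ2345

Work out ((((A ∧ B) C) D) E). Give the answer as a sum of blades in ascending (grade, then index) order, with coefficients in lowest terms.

step 1: 9/2*γ1345
step 2: -27*γ13 - 27/4*γ14 - 9/4*γ145 - 9*γ235
step 3: -39/4*γ2 - 9/2*γ13 + 63/2*γ15 + 18*γ24 + 27/4*γ25 - 21/8*γ134 + 27/2*γ135 - 54*γ145 - 81*γ234 - 279/8*γ1345
step 4: 81/4 + 57/2*γ1 - 1395/16*γ2 - 189/4*γ3 - 837/16*γ4 + 27/4*γ5 - 36*γ13 + 107/4*γ14 - 207*γ15 - 2017/16*γ23 - 135/4*γ24 - 615/16*γ25 + 81*γ34 + 63/16*γ45 + 81/8*γ123 + 567/8*γ134 + 45*γ135 - 3*γ145 - 75*γ234 - 621/16*γ235 + 96*γ245 + 117/8*γ1235 - 243/2*γ1245 + 195/8*γ1345 - 27/4*γ2345 - 27*γ12345
Answer: 81/4 + 57/2*γ1 - 1395/16*γ2 - 189/4*γ3 - 837/16*γ4 + 27/4*γ5 - 36*γ13 + 107/4*γ14 - 207*γ15 - 2017/16*γ23 - 135/4*γ24 - 615/16*γ25 + 81*γ34 + 63/16*γ45 + 81/8*γ123 + 567/8*γ134 + 45*γ135 - 3*γ145 - 75*γ234 - 621/16*γ235 + 96*γ245 + 117/8*γ1235 - 243/2*γ1245 + 195/8*γ1345 - 27/4*γ2345 - 27*γ12345


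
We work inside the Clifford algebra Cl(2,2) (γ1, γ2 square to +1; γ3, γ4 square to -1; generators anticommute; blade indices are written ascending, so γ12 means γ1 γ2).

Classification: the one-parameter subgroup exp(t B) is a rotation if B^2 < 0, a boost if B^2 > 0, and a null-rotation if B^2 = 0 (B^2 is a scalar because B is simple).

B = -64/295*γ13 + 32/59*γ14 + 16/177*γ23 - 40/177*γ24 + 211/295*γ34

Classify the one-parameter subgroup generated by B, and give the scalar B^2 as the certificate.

B^2 term by term: the squares give (-64/295)^2*(γ13)^2 + (32/59)^2*(γ14)^2 + (16/177)^2*(γ23)^2 + (-40/177)^2*(γ24)^2 + (211/295)^2*(γ34)^2 = 4096/87025*(+1) + 1024/3481*(+1) + 256/31329*(+1) + 1600/31329*(+1) + 44521/87025*(-1) = -1/9 (each basis 2-blade squares to minus the product of its generators' squares); cross terms between blades sharing an index anticommute and cancel; the commuting (index-disjoint) pairs give grade-4 terms 2*c*c'*(blade product), which cancel blade by blade — γ1234: -1024/10443 + 1024/10443 = 0 — confirming B is simple. So B^2 = -1/9.
Answer: rotation, certificate B^2 = -1/9. Note: conjugating B changes its blade decomposition but never the scalar B^2 = -1/9, whose sign settles the classification.
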